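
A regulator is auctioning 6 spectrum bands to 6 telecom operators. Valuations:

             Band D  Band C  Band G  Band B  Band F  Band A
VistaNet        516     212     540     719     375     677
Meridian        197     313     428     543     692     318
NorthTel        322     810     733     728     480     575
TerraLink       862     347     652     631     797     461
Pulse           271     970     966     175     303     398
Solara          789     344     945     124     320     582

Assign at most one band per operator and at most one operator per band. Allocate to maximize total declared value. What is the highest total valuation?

Max total: $4874M

Treat this as an assignment problem: match each operator to one band.
Optimal: VistaNet→Band A ($677M), Meridian→Band F ($692M), NorthTel→Band B ($728M), TerraLink→Band D ($862M), Pulse→Band C ($970M), Solara→Band G ($945M) — total 677+692+728+862+970+945 = $4874M.
Row-greedy (each operator in turn takes its best remaining band) gives $4631M, worse by 243.
Next-best assignment: VistaNet→Band B, Meridian→Band F, NorthTel→Band A, TerraLink→Band D, Pulse→Band C, Solara→Band G = $4763M.
Swapping Solara↔TerraLink (Solara→Band D $789M, TerraLink→Band G $652M) loses 366.
Checked against all permutations: $4874M is optimal.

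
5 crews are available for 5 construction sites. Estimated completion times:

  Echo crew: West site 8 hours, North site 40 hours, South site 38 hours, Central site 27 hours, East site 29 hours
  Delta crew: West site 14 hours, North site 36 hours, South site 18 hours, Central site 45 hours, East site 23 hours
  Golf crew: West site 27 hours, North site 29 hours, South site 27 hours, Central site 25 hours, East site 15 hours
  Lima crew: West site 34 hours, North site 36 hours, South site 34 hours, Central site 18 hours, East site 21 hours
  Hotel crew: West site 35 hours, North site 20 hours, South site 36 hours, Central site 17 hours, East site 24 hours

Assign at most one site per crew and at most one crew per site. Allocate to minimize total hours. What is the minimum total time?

Optimal: Echo crew→West site (8 hours), Delta crew→South site (18 hours), Golf crew→East site (15 hours), Lima crew→Central site (18 hours), Hotel crew→North site (20 hours) — total 8+18+15+18+20 = 79 hours.
Min-entry greedy (repeatedly take the single cheapest remaining cell) gives 94 hours, worse by 15.
Next-best assignment: Echo crew→West site, Delta crew→South site, Golf crew→Central site, Lima crew→East site, Hotel crew→North site = 92 hours.
Checked against all permutations: 79 hours is optimal.

Min total: 79 hours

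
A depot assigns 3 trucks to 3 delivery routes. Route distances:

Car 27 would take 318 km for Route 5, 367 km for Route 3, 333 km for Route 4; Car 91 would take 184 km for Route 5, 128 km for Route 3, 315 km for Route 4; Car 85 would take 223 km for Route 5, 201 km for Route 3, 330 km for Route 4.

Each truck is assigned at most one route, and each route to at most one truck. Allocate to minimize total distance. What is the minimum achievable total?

This is the linear assignment problem.
Optimal: Car 27→Route 4 (333 km), Car 91→Route 3 (128 km), Car 85→Route 5 (223 km) — total 333+128+223 = 684 km.
Swapping Car 91↔Car 85 (Car 91→Route 5 184 km, Car 85→Route 3 201 km) adds 34.
Checked against all permutations: 684 km is optimal.

Min total: 684 km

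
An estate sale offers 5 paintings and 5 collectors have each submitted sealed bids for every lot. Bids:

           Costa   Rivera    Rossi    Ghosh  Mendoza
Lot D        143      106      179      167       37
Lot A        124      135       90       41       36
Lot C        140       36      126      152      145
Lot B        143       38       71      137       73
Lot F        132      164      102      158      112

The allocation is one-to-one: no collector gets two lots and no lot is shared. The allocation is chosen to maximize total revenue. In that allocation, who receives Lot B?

Optimal: Costa→Lot B ($143), Rivera→Lot A ($135), Rossi→Lot D ($179), Ghosh→Lot F ($158), Mendoza→Lot C ($145) — total 143+135+179+158+145 = $760.
Row-greedy (each collector in turn takes its best remaining lot) gives $606, worse by 154.
Next-best assignment: Costa→Lot A, Rivera→Lot F, Rossi→Lot D, Ghosh→Lot B, Mendoza→Lot C = $749.
Every other assignment is strictly worse.
Costa's own top lot is Lot D ($143), but forcing Costa→Lot D and reassigning the rest optimally gives only $679 — worse by 81.

Costa receives Lot B.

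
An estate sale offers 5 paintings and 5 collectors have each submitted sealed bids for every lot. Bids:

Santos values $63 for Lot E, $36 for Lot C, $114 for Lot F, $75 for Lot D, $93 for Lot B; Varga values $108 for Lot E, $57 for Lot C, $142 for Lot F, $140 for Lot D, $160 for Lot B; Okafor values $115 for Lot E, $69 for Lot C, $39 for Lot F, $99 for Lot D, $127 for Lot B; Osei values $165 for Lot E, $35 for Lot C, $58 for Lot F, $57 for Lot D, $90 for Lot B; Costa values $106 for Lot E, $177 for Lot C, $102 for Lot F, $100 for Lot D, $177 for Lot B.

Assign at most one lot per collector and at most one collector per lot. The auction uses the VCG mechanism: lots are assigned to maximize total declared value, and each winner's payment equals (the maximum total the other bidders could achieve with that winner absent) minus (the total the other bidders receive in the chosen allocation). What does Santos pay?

Efficient allocation: Santos→Lot F ($114), Varga→Lot D ($140), Okafor→Lot B ($127), Osei→Lot E ($165), Costa→Lot C ($177); total welfare W = $723.
Santos receives Lot F at value $114, so the others get W − 114 = $609.
Without Santos: best allocation of the remaining 4 bidders over all 5 lots is Varga→Lot F ($142), Okafor→Lot B ($127), Osei→Lot E ($165), Costa→Lot C ($177), total $611.
VCG payment = (others' best without Santos) − (others' welfare with Santos) = 611 − 609 = $2.

Santos pays $2.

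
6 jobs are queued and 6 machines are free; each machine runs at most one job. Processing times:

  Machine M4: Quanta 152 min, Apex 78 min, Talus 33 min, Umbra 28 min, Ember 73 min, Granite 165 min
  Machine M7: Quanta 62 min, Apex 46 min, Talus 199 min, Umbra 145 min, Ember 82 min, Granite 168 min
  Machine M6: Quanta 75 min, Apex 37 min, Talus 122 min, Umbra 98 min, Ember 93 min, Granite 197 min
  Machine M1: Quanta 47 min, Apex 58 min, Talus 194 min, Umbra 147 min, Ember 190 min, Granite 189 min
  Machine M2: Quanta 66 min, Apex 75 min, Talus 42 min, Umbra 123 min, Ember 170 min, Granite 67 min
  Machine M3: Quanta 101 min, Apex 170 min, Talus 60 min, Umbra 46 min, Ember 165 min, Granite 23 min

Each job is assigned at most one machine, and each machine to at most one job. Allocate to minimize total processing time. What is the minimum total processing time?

Optimal: Quanta→Machine M1 (47 min), Apex→Machine M6 (37 min), Talus→Machine M2 (42 min), Umbra→Machine M4 (28 min), Ember→Machine M7 (82 min), Granite→Machine M3 (23 min) — total 47+37+42+28+82+23 = 259 min.
Row-greedy (each job in turn takes its cheapest remaining machine) gives 312 min, worse by 53.
Next-best assignment: Quanta→Machine M1, Apex→Machine M7, Talus→Machine M2, Umbra→Machine M4, Ember→Machine M6, Granite→Machine M3 = 279 min.
Swapping Talus↔Ember (Talus→Machine M7 199 min, Ember→Machine M2 170 min) adds 245.
No other one-to-one assignment undercuts 259 min.

Min total: 259 min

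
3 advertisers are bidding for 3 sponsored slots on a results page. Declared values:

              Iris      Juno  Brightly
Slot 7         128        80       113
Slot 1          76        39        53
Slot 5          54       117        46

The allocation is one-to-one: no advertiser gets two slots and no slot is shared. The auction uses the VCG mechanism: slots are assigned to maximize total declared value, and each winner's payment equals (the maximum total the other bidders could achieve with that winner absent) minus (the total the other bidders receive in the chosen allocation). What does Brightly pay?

Efficient allocation: Iris→Slot 1 ($76), Juno→Slot 5 ($117), Brightly→Slot 7 ($113); total welfare W = $306.
Brightly receives Slot 7 at value $113, so the others get W − 113 = $193.
Without Brightly: best allocation of the remaining 2 bidders over all 3 slots is Iris→Slot 7 ($128), Juno→Slot 5 ($117), total $245.
VCG payment = (others' best without Brightly) − (others' welfare with Brightly) = 245 − 193 = $52.

Brightly pays $52.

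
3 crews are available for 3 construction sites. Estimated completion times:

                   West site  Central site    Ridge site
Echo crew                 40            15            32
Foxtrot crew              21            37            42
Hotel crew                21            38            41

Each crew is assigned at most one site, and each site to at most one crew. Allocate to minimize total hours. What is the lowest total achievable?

Min total: 77 hours

Optimal: Echo crew→Central site (15 hours), Foxtrot crew→West site (21 hours), Hotel crew→Ridge site (41 hours) — total 15+21+41 = 77 hours.
Next-best assignment: Echo crew→Central site, Foxtrot crew→Ridge site, Hotel crew→West site = 78 hours.
Swapping Hotel crew↔Echo crew (Hotel crew→Central site 38 hours, Echo crew→Ridge site 32 hours) adds 14.
No other one-to-one assignment undercuts 77 hours.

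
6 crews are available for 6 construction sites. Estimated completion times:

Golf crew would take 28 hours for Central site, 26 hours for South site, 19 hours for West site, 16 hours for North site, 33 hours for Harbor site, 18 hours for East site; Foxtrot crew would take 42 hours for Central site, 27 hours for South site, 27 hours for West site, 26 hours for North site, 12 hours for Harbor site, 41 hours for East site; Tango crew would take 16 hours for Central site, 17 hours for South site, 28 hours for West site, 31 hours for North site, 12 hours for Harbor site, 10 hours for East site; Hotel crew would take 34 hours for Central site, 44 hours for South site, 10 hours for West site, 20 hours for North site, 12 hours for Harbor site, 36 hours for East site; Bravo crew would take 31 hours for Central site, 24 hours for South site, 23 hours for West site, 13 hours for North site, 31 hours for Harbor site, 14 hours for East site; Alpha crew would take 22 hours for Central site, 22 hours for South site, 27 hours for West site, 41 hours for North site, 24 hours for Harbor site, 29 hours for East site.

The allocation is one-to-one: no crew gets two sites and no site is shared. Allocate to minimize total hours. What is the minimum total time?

Minimum total: 90 hours

Optimal: Golf crew→North site (16 hours), Foxtrot crew→Harbor site (12 hours), Tango crew→Central site (16 hours), Hotel crew→West site (10 hours), Bravo crew→East site (14 hours), Alpha crew→South site (22 hours) — total 16+12+16+10+14+22 = 90 hours.
Row-greedy (each crew in turn takes its cheapest remaining site) gives 94 hours, worse by 4.
Next-best assignment: Golf crew→North site, Foxtrot crew→Harbor site, Tango crew→South site, Hotel crew→West site, Bravo crew→East site, Alpha crew→Central site = 91 hours.
Every other assignment is strictly worse.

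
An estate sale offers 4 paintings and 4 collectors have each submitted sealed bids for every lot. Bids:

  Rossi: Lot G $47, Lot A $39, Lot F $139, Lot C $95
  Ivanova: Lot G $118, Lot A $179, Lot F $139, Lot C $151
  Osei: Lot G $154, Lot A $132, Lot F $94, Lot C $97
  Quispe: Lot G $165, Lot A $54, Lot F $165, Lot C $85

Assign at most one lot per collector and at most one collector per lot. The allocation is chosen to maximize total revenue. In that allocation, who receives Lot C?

Rossi receives Lot C.

Optimal: Rossi→Lot C ($95), Ivanova→Lot A ($179), Osei→Lot G ($154), Quispe→Lot F ($165) — total 95+179+154+165 = $593.
Column-greedy (each lot in turn goes to its best remaining collector) gives $580, worse by 13.
Next-best assignment: Rossi→Lot F, Ivanova→Lot C, Osei→Lot A, Quispe→Lot G = $587.
Every other assignment is strictly worse.
Rossi's own top lot is Lot F ($139), but forcing Rossi→Lot F and reassigning the rest optimally gives only $587 — worse by 6.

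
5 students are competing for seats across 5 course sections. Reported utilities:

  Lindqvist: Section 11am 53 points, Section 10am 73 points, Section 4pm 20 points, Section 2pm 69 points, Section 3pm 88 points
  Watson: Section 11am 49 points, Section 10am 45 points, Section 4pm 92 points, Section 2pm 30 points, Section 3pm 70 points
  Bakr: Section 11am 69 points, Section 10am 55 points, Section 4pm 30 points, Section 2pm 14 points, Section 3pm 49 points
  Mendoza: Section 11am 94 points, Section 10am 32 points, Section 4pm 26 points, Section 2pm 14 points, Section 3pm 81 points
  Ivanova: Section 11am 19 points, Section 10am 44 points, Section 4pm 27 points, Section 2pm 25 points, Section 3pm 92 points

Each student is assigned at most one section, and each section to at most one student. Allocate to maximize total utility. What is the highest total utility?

Optimal: Lindqvist→Section 2pm (69 points), Watson→Section 4pm (92 points), Bakr→Section 10am (55 points), Mendoza→Section 11am (94 points), Ivanova→Section 3pm (92 points) — total 69+92+55+94+92 = 402 points.
Row-greedy (each student in turn takes its best remaining section) gives 306 points, worse by 96.
Next-best assignment: Lindqvist→Section 10am, Watson→Section 4pm, Bakr→Section 2pm, Mendoza→Section 11am, Ivanova→Section 3pm = 365 points.
Checked against all permutations: 402 points is optimal.

Maximum total: 402 points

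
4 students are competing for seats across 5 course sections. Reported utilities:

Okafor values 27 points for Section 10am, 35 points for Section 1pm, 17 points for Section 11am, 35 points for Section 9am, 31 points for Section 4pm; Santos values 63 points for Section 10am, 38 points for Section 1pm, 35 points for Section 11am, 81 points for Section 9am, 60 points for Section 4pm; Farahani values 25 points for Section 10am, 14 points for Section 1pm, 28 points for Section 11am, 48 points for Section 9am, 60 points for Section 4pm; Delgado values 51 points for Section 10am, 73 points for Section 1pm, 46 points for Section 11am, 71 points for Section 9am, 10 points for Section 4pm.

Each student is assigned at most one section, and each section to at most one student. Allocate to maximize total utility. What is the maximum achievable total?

Optimal: Okafor→Section 10am (27 points), Santos→Section 9am (81 points), Farahani→Section 4pm (60 points), Delgado→Section 1pm (73 points) — total 27+81+60+73 = 241 points.
Row-greedy (each student in turn takes its best remaining section) gives 227 points, worse by 14.
Next-best assignment: Okafor→Section 11am, Santos→Section 9am, Farahani→Section 4pm, Delgado→Section 1pm = 231 points.
Swapping Santos↔Delgado (Santos→Section 1pm 38 points, Delgado→Section 9am 71 points) loses 45.

Max total: 241 points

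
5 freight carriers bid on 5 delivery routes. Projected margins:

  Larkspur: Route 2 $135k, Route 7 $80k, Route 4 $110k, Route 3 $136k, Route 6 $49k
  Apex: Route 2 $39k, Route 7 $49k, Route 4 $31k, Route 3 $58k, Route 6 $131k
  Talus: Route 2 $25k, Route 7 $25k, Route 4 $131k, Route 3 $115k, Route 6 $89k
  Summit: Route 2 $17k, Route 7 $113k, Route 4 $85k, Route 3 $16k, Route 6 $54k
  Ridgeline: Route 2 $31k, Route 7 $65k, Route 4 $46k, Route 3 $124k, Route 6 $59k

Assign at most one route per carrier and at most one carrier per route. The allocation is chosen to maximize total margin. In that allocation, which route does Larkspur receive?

Larkspur receives Route 2.

This is the linear assignment problem.
Optimal: Larkspur→Route 2 ($135k), Apex→Route 6 ($131k), Talus→Route 4 ($131k), Summit→Route 7 ($113k), Ridgeline→Route 3 ($124k) — total 135+131+131+113+124 = $634k.
Max-entry greedy (repeatedly take the single best remaining cell) gives $542k, worse by 92.
Every other assignment is strictly worse.
Larkspur's own top route is Route 3 ($136k), but forcing Larkspur→Route 3 and reassigning the rest optimally gives only $542k — worse by 92.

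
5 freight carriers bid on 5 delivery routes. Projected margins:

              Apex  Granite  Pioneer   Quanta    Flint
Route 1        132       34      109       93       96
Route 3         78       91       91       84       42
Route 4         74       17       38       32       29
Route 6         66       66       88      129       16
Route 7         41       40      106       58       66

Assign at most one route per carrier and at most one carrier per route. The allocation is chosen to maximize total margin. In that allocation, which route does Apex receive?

Optimal: Apex→Route 4 ($74k), Granite→Route 3 ($91k), Pioneer→Route 7 ($106k), Quanta→Route 6 ($129k), Flint→Route 1 ($96k) — total 74+91+106+129+96 = $496k.
Next-best assignment: Apex→Route 1, Granite→Route 3, Pioneer→Route 7, Quanta→Route 6, Flint→Route 4 = $487k.
Apex's own top route is Route 1 ($132k), but forcing Apex→Route 1 and reassigning the rest optimally gives only $487k — worse by 9.

Apex receives Route 4.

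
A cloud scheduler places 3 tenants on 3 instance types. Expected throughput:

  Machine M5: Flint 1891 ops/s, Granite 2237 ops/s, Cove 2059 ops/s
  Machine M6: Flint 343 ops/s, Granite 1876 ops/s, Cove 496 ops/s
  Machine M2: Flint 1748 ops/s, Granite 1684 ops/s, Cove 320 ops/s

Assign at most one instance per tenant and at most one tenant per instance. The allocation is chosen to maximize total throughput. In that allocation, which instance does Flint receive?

Treat this as an assignment problem: match each tenant to one instance.
Optimal: Flint→Machine M2 (1748 ops/s), Granite→Machine M6 (1876 ops/s), Cove→Machine M5 (2059 ops/s) — total 1748+1876+2059 = 5683 ops/s.
No other one-to-one assignment exceeds 5683 ops/s.
Flint's own top instance is Machine M5 (1891 ops/s), but forcing Flint→Machine M5 and reassigning the rest optimally gives only 4087 ops/s — worse by 1596.

Flint receives Machine M2.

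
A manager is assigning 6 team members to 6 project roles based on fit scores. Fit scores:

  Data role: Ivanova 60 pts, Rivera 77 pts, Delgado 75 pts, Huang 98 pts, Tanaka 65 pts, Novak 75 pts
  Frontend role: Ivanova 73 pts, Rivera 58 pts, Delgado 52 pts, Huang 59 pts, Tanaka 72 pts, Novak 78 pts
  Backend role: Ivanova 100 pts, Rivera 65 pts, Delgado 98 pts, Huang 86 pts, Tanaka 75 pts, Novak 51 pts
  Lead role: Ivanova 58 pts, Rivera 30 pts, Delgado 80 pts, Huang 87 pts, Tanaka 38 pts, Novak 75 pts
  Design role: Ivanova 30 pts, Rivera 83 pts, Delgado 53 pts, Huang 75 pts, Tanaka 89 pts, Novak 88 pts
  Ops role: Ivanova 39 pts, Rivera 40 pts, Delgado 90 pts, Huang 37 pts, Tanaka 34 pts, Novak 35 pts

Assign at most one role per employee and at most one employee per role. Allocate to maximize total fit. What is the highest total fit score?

Optimal: Ivanova→Backend role (100 pts), Rivera→Data role (77 pts), Delgado→Ops role (90 pts), Huang→Lead role (87 pts), Tanaka→Design role (89 pts), Novak→Frontend role (78 pts) — total 100+77+90+87+89+78 = 521 pts.
Row-greedy (each employee in turn takes its best remaining role) gives 518 pts, worse by 3.
Next-best assignment: Ivanova→Backend role, Rivera→Design role, Delgado→Ops role, Huang→Data role, Tanaka→Frontend role, Novak→Lead role = 518 pts.
Every other assignment is strictly worse.

Max total: 521 pts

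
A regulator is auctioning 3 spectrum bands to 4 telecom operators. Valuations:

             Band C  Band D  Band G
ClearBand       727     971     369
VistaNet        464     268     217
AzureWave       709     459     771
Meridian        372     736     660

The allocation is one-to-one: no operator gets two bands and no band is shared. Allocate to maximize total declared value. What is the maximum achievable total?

Maximum total: $2340M

This is a one-to-one assignment (maximum-weight bipartite matching).
Optimal: AzureWave→Band C ($709M), ClearBand→Band D ($971M), Meridian→Band G ($660M) — total 709+971+660 = $2340M.
Row-greedy (each operator in turn takes its best remaining band) gives $2206M, worse by 134.
Next-best assignment: ClearBand→Band C, Meridian→Band D, AzureWave→Band G = $2234M.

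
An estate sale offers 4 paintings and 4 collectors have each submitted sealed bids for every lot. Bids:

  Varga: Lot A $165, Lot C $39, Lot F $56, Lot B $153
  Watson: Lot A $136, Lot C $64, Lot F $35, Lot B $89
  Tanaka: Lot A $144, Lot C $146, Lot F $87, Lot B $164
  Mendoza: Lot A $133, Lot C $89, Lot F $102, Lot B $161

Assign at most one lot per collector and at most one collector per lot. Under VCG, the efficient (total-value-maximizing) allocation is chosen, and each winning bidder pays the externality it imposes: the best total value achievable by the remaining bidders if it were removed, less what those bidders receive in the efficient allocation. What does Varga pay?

Varga pays $59.

Efficient allocation: Varga→Lot B ($153), Watson→Lot A ($136), Tanaka→Lot C ($146), Mendoza→Lot F ($102); total welfare W = $537.
Varga receives Lot B at value $153, so the others get W − 153 = $384.
Without Varga: best allocation of the remaining 3 bidders over all 4 lots is Watson→Lot A ($136), Tanaka→Lot C ($146), Mendoza→Lot B ($161), total $443.
VCG payment = (others' best without Varga) − (others' welfare with Varga) = 443 − 384 = $59.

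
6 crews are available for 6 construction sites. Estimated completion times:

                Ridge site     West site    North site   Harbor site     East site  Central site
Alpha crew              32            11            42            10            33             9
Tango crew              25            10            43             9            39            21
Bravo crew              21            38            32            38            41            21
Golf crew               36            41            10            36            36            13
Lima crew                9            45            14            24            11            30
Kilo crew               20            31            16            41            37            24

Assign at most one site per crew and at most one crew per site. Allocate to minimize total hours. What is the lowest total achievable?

Min total: 81 hours

Optimal: Alpha crew→West site (11 hours), Tango crew→Harbor site (9 hours), Bravo crew→Ridge site (21 hours), Golf crew→Central site (13 hours), Lima crew→East site (11 hours), Kilo crew→North site (16 hours) — total 11+9+21+13+11+16 = 81 hours.
Column-greedy (each site in turn goes to its cheapest remaining crew) gives 97 hours, worse by 16.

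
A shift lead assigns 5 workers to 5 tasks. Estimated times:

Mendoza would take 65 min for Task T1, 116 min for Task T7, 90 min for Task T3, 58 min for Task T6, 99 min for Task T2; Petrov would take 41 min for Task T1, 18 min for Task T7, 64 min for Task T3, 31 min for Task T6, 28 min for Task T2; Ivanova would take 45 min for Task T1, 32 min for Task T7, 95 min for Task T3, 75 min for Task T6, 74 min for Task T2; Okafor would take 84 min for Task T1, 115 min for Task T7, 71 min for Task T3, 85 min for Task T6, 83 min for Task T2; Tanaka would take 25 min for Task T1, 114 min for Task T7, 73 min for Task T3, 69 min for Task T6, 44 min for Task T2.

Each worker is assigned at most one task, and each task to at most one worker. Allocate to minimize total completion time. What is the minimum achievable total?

Minimum total: 214 min

This is the linear assignment problem.
Optimal: Mendoza→Task T6 (58 min), Petrov→Task T2 (28 min), Ivanova→Task T7 (32 min), Okafor→Task T3 (71 min), Tanaka→Task T1 (25 min) — total 58+28+32+71+25 = 214 min.
Column-greedy (each task in turn goes to its cheapest remaining worker) gives 246 min, worse by 32.
Swapping Petrov↔Tanaka (Petrov→Task T1 41 min, Tanaka→Task T2 44 min) adds 32.
Checked against all permutations: 214 min is optimal.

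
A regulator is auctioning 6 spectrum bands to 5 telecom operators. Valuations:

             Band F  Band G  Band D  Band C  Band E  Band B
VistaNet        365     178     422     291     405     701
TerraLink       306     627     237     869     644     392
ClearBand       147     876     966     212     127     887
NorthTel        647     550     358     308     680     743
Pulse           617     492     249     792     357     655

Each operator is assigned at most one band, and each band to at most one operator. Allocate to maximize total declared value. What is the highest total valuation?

Optimal: VistaNet→Band B ($701M), TerraLink→Band C ($869M), ClearBand→Band D ($966M), NorthTel→Band E ($680M), Pulse→Band F ($617M) — total 701+869+966+680+617 = $3833M.
Max-entry greedy (repeatedly take the single best remaining cell) gives $3600M, worse by 233.
Next-best assignment: VistaNet→Band B, TerraLink→Band G, ClearBand→Band D, NorthTel→Band E, Pulse→Band C = $3766M.
Checked against all permutations: $3833M is optimal.

Maximum total: $3833M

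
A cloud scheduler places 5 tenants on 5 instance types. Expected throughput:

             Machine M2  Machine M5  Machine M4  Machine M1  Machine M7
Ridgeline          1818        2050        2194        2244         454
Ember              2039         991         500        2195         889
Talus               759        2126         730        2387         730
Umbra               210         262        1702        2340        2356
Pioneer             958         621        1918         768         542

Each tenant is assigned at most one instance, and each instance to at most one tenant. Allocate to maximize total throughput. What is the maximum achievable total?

Max total: 10750 ops/s

This is a one-to-one assignment (maximum-weight bipartite matching).
Optimal: Ridgeline→Machine M5 (2050 ops/s), Ember→Machine M2 (2039 ops/s), Talus→Machine M1 (2387 ops/s), Umbra→Machine M7 (2356 ops/s), Pioneer→Machine M4 (1918 ops/s) — total 2050+2039+2387+2356+1918 = 10750 ops/s.
Column-greedy (each instance in turn goes to its best remaining tenant) gives 9241 ops/s, worse by 1509.
Next-best assignment: Ridgeline→Machine M1, Ember→Machine M2, Talus→Machine M5, Umbra→Machine M7, Pioneer→Machine M4 = 10683 ops/s.
Swapping Talus↔Ridgeline (Talus→Machine M5 2126 ops/s, Ridgeline→Machine M1 2244 ops/s) loses 67.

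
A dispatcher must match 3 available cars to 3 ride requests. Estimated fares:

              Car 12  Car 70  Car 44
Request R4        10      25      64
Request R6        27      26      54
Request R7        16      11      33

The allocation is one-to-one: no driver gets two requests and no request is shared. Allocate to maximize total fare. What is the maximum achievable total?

Treat this as an assignment problem: match each driver to one request.
Optimal: Car 12→Request R7 ($16), Car 70→Request R6 ($26), Car 44→Request R4 ($64) — total 16+26+64 = $106.
Column-greedy (each request in turn goes to its best remaining driver) gives $102, worse by 4.
Swapping Car 44↔Car 70 (Car 44→Request R6 $54, Car 70→Request R4 $25) loses 11.

Max total: $106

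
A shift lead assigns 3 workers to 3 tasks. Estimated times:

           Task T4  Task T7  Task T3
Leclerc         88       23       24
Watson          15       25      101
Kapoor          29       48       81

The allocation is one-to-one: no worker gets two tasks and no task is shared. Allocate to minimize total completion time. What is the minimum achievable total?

Optimal: Leclerc→Task T3 (24 min), Watson→Task T7 (25 min), Kapoor→Task T4 (29 min) — total 24+25+29 = 78 min.
Column-greedy (each task in turn goes to its cheapest remaining worker) gives 119 min, worse by 41.
Checked against all permutations: 78 min is optimal.

Min total: 78 min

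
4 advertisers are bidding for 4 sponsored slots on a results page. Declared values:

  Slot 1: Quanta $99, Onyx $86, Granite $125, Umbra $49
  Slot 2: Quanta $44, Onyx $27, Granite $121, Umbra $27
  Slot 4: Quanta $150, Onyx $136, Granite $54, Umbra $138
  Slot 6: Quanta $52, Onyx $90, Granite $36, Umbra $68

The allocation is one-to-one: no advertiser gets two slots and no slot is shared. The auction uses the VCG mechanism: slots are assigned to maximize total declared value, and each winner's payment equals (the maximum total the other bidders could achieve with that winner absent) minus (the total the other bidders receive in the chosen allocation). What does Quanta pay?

Efficient allocation: Quanta→Slot 1 ($99), Onyx→Slot 6 ($90), Granite→Slot 2 ($121), Umbra→Slot 4 ($138); total welfare W = $448.
Quanta receives Slot 1 at value $99, so the others get W − 99 = $349.
Without Quanta: best allocation of the remaining 3 bidders over all 4 slots is Onyx→Slot 6 ($90), Granite→Slot 1 ($125), Umbra→Slot 4 ($138), total $353.
VCG payment = (others' best without Quanta) − (others' welfare with Quanta) = 353 − 349 = $4.

Quanta pays $4.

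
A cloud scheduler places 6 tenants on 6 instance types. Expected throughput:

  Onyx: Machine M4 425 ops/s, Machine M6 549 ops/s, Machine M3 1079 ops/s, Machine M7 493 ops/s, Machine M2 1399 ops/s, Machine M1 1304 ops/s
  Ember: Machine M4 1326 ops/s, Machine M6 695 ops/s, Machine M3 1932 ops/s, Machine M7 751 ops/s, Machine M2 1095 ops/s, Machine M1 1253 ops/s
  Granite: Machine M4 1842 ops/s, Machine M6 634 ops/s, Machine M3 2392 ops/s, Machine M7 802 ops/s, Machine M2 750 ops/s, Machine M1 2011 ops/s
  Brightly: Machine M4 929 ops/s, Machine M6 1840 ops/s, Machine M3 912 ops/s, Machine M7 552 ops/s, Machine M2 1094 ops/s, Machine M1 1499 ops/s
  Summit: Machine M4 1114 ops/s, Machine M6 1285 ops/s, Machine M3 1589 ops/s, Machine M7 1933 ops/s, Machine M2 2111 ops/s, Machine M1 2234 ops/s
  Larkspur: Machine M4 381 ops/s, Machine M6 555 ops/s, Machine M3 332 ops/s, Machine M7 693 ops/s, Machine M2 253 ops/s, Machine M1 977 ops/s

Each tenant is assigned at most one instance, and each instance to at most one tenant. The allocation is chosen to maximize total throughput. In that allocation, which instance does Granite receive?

This is a one-to-one assignment (maximum-weight bipartite matching).
Optimal: Onyx→Machine M2 (1399 ops/s), Ember→Machine M3 (1932 ops/s), Granite→Machine M4 (1842 ops/s), Brightly→Machine M6 (1840 ops/s), Summit→Machine M1 (2234 ops/s), Larkspur→Machine M7 (693 ops/s) — total 1399+1932+1842+1840+2234+693 = 9940 ops/s.
Max-entry greedy (repeatedly take the single best remaining cell) gives 9884 ops/s, worse by 56.
Swapping Larkspur↔Summit (Larkspur→Machine M1 977 ops/s, Summit→Machine M7 1933 ops/s) loses 17.
Granite's own top instance is Machine M3 (2392 ops/s), but forcing Granite→Machine M3 and reassigning the rest optimally gives only 9884 ops/s — worse by 56.

Granite receives Machine M4.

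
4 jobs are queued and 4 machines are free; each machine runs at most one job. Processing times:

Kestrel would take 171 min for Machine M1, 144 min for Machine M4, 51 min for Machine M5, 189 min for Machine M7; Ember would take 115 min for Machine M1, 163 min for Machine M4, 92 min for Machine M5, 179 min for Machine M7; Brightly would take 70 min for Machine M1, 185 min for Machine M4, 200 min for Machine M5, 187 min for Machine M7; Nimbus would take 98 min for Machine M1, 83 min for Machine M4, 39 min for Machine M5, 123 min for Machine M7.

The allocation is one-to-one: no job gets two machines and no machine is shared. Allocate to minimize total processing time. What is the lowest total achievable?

This is a one-to-one assignment (minimum-cost bipartite matching).
Optimal: Kestrel→Machine M5 (51 min), Ember→Machine M7 (179 min), Brightly→Machine M1 (70 min), Nimbus→Machine M4 (83 min) — total 51+179+70+83 = 383 min.
Min-entry greedy (repeatedly take the single cheapest remaining cell) gives 432 min, worse by 49.

Min total: 383 min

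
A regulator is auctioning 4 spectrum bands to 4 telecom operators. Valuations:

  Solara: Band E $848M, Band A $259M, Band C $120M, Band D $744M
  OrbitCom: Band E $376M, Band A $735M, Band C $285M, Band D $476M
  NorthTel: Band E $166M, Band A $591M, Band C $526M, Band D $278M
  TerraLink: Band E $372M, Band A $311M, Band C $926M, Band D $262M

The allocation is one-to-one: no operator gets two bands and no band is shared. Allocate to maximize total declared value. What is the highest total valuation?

Max total: $2841M

This is a one-to-one assignment (maximum-weight bipartite matching).
Optimal: Solara→Band E ($848M), OrbitCom→Band D ($476M), NorthTel→Band A ($591M), TerraLink→Band C ($926M) — total 848+476+591+926 = $2841M.
Row-greedy (each operator in turn takes its best remaining band) gives $2371M, worse by 470.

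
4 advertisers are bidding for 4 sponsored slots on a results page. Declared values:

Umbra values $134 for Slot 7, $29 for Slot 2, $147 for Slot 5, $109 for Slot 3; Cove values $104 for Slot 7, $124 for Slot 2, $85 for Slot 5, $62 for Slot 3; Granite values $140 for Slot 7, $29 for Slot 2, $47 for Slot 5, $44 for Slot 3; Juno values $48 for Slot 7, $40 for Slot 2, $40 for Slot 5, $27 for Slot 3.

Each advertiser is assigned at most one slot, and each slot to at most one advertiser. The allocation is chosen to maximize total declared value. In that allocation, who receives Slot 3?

Juno receives Slot 3.

Optimal: Umbra→Slot 5 ($147), Cove→Slot 2 ($124), Granite→Slot 7 ($140), Juno→Slot 3 ($27) — total 147+124+140+27 = $438.
Checked against all permutations: $438 is optimal.
Juno's own top slot is Slot 7 ($48), but forcing Juno→Slot 7 and reassigning the rest optimally gives only $363 — worse by 75.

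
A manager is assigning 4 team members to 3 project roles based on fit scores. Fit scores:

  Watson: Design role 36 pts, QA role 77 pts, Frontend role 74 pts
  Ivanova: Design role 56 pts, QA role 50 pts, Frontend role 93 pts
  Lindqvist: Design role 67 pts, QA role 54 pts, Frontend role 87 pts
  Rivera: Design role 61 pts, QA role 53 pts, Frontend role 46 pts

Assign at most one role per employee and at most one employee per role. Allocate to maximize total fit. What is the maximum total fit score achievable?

Treat this as an assignment problem: match each employee to one role.
Optimal: Lindqvist→Design role (67 pts), Watson→QA role (77 pts), Ivanova→Frontend role (93 pts) — total 67+77+93 = 237 pts.
Swapping Watson↔Lindqvist (Watson→Design role 36 pts, Lindqvist→QA role 54 pts) loses 54.

Max total: 237 pts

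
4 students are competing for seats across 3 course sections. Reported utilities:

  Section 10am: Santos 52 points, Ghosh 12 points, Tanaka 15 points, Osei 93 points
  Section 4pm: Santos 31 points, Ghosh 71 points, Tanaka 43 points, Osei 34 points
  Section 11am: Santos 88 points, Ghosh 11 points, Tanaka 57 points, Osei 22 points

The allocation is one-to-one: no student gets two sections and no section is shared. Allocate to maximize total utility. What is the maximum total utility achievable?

Treat this as an assignment problem: match each student to one section.
Optimal: Osei→Section 10am (93 points), Ghosh→Section 4pm (71 points), Santos→Section 11am (88 points) — total 93+71+88 = 252 points.
Row-greedy (each student in turn takes its best remaining section) gives 174 points, worse by 78.
Next-best assignment: Osei→Section 10am, Tanaka→Section 4pm, Santos→Section 11am = 224 points.

Maximum total: 252 points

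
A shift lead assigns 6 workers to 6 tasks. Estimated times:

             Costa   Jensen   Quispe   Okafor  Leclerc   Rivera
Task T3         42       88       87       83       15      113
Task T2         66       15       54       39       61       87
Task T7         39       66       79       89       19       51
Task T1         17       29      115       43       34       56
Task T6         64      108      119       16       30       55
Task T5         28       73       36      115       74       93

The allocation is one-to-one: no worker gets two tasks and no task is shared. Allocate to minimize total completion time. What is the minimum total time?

This is the linear assignment problem.
Optimal: Costa→Task T1 (17 min), Jensen→Task T2 (15 min), Quispe→Task T5 (36 min), Okafor→Task T6 (16 min), Leclerc→Task T3 (15 min), Rivera→Task T7 (51 min) — total 17+15+36+16+15+51 = 150 min.
Column-greedy (each task in turn goes to its cheapest remaining worker) gives 203 min, worse by 53.
Next-best assignment: Costa→Task T7, Jensen→Task T2, Quispe→Task T5, Okafor→Task T6, Leclerc→Task T3, Rivera→Task T1 = 177 min.
Every other assignment is strictly worse.

Minimum total: 150 min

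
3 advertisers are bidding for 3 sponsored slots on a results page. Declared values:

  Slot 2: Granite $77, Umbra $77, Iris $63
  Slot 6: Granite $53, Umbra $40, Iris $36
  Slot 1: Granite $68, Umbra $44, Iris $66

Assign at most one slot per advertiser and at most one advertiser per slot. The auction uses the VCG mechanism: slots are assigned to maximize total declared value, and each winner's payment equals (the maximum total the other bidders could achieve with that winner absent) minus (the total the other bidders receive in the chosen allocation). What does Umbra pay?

Efficient allocation: Granite→Slot 6 ($53), Umbra→Slot 2 ($77), Iris→Slot 1 ($66); total welfare W = $196.
Umbra receives Slot 2 at value $77, so the others get W − 77 = $119.
Without Umbra: best allocation of the remaining 2 bidders over all 3 slots is Granite→Slot 2 ($77), Iris→Slot 1 ($66), total $143.
VCG payment = (others' best without Umbra) − (others' welfare with Umbra) = 143 − 119 = $24.

Umbra pays $24.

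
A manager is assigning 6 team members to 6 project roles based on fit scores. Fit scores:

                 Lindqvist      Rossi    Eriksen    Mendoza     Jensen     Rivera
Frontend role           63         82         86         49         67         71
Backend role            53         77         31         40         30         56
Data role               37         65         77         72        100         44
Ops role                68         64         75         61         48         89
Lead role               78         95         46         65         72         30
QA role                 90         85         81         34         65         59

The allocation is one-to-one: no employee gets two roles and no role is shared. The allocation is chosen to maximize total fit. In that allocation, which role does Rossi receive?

Rossi receives Backend role.

This is the linear assignment problem.
Optimal: Lindqvist→QA role (90 pts), Rossi→Backend role (77 pts), Eriksen→Frontend role (86 pts), Mendoza→Lead role (65 pts), Jensen→Data role (100 pts), Rivera→Ops role (89 pts) — total 90+77+86+65+100+89 = 507 pts.
Max-entry greedy (repeatedly take the single best remaining cell) gives 500 pts, worse by 7.
Rossi's own top role is Lead role (95 pts), but forcing Rossi→Lead role and reassigning the rest optimally gives only 500 pts — worse by 7.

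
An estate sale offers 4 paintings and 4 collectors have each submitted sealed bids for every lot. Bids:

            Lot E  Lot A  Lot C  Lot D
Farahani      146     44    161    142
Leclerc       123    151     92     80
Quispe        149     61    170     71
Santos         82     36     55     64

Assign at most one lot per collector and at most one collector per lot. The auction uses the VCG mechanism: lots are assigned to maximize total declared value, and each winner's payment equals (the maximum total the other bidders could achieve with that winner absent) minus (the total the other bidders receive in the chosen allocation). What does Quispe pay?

Quispe pays $19.

Efficient allocation: Farahani→Lot D ($142), Leclerc→Lot A ($151), Quispe→Lot C ($170), Santos→Lot E ($82); total welfare W = $545.
Quispe receives Lot C at value $170, so the others get W − 170 = $375.
Without Quispe: best allocation of the remaining 3 bidders over all 4 lots is Farahani→Lot C ($161), Leclerc→Lot A ($151), Santos→Lot E ($82), total $394.
VCG payment = (others' best without Quispe) − (others' welfare with Quispe) = 394 − 375 = $19.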